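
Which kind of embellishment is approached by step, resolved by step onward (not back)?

Approach: by step. Departure: by step, continuing in the same direction.
Stepwise on both sides with no change of direction means the note fills in the space between two different chord tones — a passing tone. (Had it turned back to its starting note it would be a neighbor tone instead.)

Passing tone.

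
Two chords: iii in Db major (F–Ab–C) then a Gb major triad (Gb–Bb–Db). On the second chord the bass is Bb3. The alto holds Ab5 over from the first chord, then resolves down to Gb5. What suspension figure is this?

7–6 suspension.

At the second chord the bass is Bb3. The suspended Ab5 lies a seventh above the bass; after resolving down by step to Gb5, the interval above the bass becomes a sixth.
Suspension figures are named by those two intervals: 7–6.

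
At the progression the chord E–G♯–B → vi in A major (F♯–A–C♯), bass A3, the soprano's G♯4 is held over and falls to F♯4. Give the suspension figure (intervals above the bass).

At the second chord the bass is A3. The suspended G♯4 lies a seventh above the bass; after resolving down by step to F♯4, the interval above the bass becomes a sixth.
Suspension figures are named by those two intervals: 7–6.

7–6 suspension.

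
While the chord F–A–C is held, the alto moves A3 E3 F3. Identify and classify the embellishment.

E3 is an appoggiatura.

The harmony at that moment is F major triad (F, A, C); E3 is not a chord tone.
It is approached by leap down from A3 and left by step up to F3.
Leap in, step out — an appoggiatura.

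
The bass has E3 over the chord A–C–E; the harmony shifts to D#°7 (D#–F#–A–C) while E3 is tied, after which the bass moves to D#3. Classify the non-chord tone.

The harmony at that moment is D# diminished seventh chord (D#, F#, A, C); E3 is not a chord tone.
It is held over (the same pitch as the preceding E3) and left by step down to D#3.
Held over from the previous chord and resolving down by step — a suspension.

E3 is a suspension.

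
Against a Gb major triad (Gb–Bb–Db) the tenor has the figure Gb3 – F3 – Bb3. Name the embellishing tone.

The harmony at that moment is Gb major triad (Gb, Bb, Db); F3 is not a chord tone.
It is approached by step down from Gb3 and left by leap up to Bb3.
Step in, leap out — an escape tone.

F3 is an escape tone.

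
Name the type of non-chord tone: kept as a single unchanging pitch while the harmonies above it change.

Pedal tone.

Approach: none. Departure: none — a single pitch is sustained while the chords change around it, passing through harmonies that do not contain it.
No melodic motion at all; the dissonance is created entirely by the moving harmonies against the stationary note — a pedal tone (pedal point).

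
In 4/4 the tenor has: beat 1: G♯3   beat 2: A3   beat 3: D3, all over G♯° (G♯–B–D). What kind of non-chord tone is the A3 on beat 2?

Escape tone.

The harmony at that moment is G♯ diminished triad (G♯, B, D); A3 is not a chord tone.
It is approached by step up from G♯3 and left by leap down to D3.
Step in, leap out, on a weak beat — an escape tone.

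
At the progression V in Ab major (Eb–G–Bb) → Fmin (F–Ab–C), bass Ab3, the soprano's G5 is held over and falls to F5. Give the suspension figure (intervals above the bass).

7–6 suspension.

At the second chord the bass is Ab3. The suspended G5 lies a seventh above the bass; after resolving down by step to F5, the interval above the bass becomes a sixth.
Suspension figures are named by those two intervals: 7–6.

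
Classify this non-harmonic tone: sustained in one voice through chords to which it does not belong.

Approach: none. Departure: none — a single pitch is sustained while the chords change around it, passing through harmonies that do not contain it.
No melodic motion at all; the dissonance is created entirely by the moving harmonies against the stationary note — a pedal tone (pedal point).

Pedal tone.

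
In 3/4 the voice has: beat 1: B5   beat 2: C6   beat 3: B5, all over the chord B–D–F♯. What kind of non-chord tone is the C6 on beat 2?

The harmony at that moment is B minor triad (B, D, F♯); C6 is not a chord tone.
It is approached by step up from B5 and left by step down to B5.
Step away and step back to the same note — a neighbor tone (upper neighbor).

Upper neighbor tone.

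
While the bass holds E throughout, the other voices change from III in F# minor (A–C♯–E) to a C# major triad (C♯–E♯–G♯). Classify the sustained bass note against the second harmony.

The harmony at that moment is C♯ major triad (C♯, E♯, G♯); E is not a chord tone.
It is held over (the same pitch as the preceding E) and then sustained as the same pitch into the next harmony.
Sustained through a change of harmony — a pedal tone.

Pedal tone (pedal point).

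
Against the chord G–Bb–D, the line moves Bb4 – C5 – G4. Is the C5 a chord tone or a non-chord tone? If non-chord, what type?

Non-chord tone — an escape tone.

The harmony at that moment is G minor triad (G, Bb, D); C5 is not a chord tone.
It is approached by step up from Bb4 and left by leap down to G4.
Step in, leap out — an escape tone.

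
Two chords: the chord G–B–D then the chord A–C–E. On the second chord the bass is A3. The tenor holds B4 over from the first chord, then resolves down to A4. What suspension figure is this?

At the second chord the bass is A3. The suspended B4 lies a ninth above the bass; after resolving down by step to A4, the interval above the bass becomes an octave.
Suspension figures are named by those two intervals: 9–8.

9–8 suspension.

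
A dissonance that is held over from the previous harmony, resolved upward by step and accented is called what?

Retardation.

Approach: by preparation — the pitch is first a chord tone, then held (tied or repeated) while the harmony changes under it. Departure: up by step. Metric position: strong.
A prepared dissonance that resolves upward by step — a retardation. (The same figure resolving downward would be a suspension.)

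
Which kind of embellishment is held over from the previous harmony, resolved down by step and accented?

Approach: by preparation — the pitch is first a chord tone, then held (tied or repeated) while the harmony changes under it. Departure: down by step. Metric position: strong.
A prepared dissonance that resolves downward by step — a suspension. (The same figure resolving upward would be a retardation.)

Suspension.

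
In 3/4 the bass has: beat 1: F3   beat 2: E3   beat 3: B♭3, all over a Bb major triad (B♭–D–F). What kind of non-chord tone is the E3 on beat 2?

The harmony at that moment is B♭ major triad (B♭, D, F); E3 is not a chord tone.
It is approached by step down from F3 and left by leap up to B♭3.
Step in, leap out, on a weak beat — an escape tone.

Escape tone.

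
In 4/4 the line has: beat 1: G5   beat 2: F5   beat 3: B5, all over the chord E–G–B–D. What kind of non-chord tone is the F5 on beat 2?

The harmony at that moment is E minor seventh chord (E, G, B, D); F5 is not a chord tone.
It is approached by step down from G5 and left by leap up to B5.
Step in, leap out, on a weak beat — an escape tone.

Escape tone.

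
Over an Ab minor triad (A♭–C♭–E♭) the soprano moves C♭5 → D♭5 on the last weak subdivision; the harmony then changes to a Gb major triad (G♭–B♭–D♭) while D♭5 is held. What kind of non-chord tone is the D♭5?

D♭5 is an anticipation.

The harmony at that moment is A♭ minor triad (A♭, C♭, E♭); D♭5 is not a chord tone.
It is approached by step up from C♭5 and then sustained as the same pitch into the next harmony.
Arriving early and becoming a chord tone when the harmony changes — an anticipation.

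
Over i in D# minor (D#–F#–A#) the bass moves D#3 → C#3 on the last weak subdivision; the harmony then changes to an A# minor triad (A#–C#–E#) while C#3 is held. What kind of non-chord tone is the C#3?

The harmony at that moment is D# minor triad (D#, F#, A#); C#3 is not a chord tone.
It is approached by step down from D#3 and then sustained as the same pitch into the next harmony.
Arriving early and becoming a chord tone when the harmony changes — an anticipation.

C#3 is an anticipation.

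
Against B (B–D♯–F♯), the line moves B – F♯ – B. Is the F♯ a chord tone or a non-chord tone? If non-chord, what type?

Chord tone (the fifth of B major triad).

B major triad contains B, D♯, F♯; F♯ is the fifth, so it is a chord tone.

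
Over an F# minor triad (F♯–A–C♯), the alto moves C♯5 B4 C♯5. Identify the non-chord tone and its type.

The harmony at that moment is F♯ minor triad (F♯, A, C♯); B4 is not a chord tone.
It is approached by step down from C♯5 and left by step up to C♯5.
Step away and step back to the same note — a neighbor tone (lower neighbor).

B4 is a neighbor tone.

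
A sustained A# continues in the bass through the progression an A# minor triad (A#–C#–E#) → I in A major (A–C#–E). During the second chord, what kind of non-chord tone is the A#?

Pedal tone (pedal point).

The harmony at that moment is A major triad (A, C#, E); A# is not a chord tone.
It is held over (the same pitch as the preceding A#) and then sustained as the same pitch into the next harmony.
Sustained through a change of harmony — a pedal tone.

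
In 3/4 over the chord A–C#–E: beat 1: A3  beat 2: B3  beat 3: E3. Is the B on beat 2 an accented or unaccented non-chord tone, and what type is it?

Unaccented escape tone.

The harmony at that moment is A major triad (A, C#, E); B3 is not a chord tone.
It is approached by step up from A3 and left by leap down to E3.
Step in, leap out — an escape tone.
It falls on a weak beat, so it is unaccented.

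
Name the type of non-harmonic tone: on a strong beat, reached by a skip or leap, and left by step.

Approach: by leap. Departure: by step. Metric position: strong.
Leap in, step out, in a metrically strong position — an appoggiatura. (It is the mirror image of the escape tone, which steps in and leaps out from a weak position.)

Appoggiatura.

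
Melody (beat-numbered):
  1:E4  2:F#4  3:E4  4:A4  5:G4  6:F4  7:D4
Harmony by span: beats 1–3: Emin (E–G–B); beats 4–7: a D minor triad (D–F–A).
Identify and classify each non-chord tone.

The harmony at that moment is E minor triad (E, G, B); F#4 is not a chord tone.
It is approached by step up from E4 and left by step down to E4.
Step away and step back to the same note — a neighbor tone (upper neighbor).
The harmony at that moment is D minor triad (D, F, A); G4 is not a chord tone.
It is approached by step down from A4 and left by step down to F4.
Step in, step out in the same direction — a passing tone.

F#4 (beat 2) — neighbor tone; G4 (beat 5) — passing tone.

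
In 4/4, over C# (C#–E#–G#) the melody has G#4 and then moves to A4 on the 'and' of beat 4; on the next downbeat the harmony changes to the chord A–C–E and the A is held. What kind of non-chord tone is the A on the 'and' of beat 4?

The harmony at that moment is C# major triad (C#, E#, G#); A4 is not a chord tone.
It is approached by step up from G#4 and then sustained as the same pitch into the next harmony.
Arriving early and becoming a chord tone when the harmony changes — an anticipation.

Anticipation.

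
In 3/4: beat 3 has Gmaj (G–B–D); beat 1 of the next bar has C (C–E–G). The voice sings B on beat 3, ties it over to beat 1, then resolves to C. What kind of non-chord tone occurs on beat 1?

Retardation.

The harmony at that moment is C major triad (C, E, G); B is not a chord tone.
It is held over (the same pitch as the preceding B) and left by step up to C.
Held over from the previous chord and resolving up by step — a retardation.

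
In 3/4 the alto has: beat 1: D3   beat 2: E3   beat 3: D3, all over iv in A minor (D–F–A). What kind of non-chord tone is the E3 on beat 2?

The harmony at that moment is D minor triad (D, F, A); E3 is not a chord tone.
It is approached by step up from D3 and left by step down to D3.
Step away and step back to the same note — a neighbor tone (upper neighbor).

Upper neighbor tone.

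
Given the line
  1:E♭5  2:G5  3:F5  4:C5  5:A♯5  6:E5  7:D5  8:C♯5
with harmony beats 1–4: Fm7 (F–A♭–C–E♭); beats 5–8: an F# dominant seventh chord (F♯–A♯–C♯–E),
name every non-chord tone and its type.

G5 (beat 2) — appoggiatura; D5 (beat 7) — passing tone.

The harmony at that moment is F minor seventh chord (F, A♭, C, E♭); G5 is not a chord tone.
It is approached by leap up from E♭5 and left by step down to F5.
Leap in, step out — an appoggiatura.
The harmony at that moment is F♯ dominant seventh chord (F♯, A♯, C♯, E); D5 is not a chord tone.
It is approached by step down from E5 and left by step down to C♯5.
Step in, step out in the same direction — a passing tone.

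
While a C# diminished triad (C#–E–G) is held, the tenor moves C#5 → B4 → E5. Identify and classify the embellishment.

The harmony at that moment is C# diminished triad (C#, E, G); B4 is not a chord tone.
It is approached by step down from C#5 and left by leap up to E5.
Step in, leap out — an escape tone.

B4 is an escape tone.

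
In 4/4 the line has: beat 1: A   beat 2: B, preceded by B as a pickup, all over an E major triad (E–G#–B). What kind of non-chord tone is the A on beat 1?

Lower neighbor tone.

The harmony at that moment is E major triad (E, G#, B); A is not a chord tone.
It is approached by step down from B and left by step up to B.
Step away and step back to the same note — a neighbor tone (lower neighbor).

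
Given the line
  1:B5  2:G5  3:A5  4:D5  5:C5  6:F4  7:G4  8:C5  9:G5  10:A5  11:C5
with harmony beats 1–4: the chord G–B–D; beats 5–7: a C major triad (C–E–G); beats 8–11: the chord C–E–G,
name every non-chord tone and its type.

A5 (beat 3) — escape tone; F4 (beat 6) — appoggiatura; A5 (beat 10) — escape tone.

The harmony at that moment is G major triad (G, B, D); A5 is not a chord tone.
It is approached by step up from G5 and left by leap down to D5.
Step in, leap out — an escape tone.
The harmony at that moment is C major triad (C, E, G); F4 is not a chord tone.
It is approached by leap down from C5 and left by step up to G4.
Leap in, step out — an appoggiatura.
The harmony at that moment is C major triad (C, E, G); A5 is not a chord tone.
It is approached by step up from G5 and left by leap down to C5.
Step in, leap out — an escape tone.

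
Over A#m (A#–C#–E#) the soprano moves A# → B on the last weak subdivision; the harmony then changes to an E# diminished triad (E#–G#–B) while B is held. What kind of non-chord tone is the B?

B is an anticipation.

The harmony at that moment is A# minor triad (A#, C#, E#); B is not a chord tone.
It is approached by step up from A# and then sustained as the same pitch into the next harmony.
Arriving early and becoming a chord tone when the harmony changes — an anticipation.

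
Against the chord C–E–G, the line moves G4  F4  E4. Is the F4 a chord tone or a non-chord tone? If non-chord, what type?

The harmony at that moment is C major triad (C, E, G); F4 is not a chord tone.
It is approached by step down from G4 and left by step down to E4.
Step in, step out in the same direction — a passing tone.

Non-chord tone — a passing tone.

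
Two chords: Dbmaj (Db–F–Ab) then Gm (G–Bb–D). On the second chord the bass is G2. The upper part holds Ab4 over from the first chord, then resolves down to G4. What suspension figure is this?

At the second chord the bass is G2. The suspended Ab4 lies a ninth above the bass; after resolving down by step to G4, the interval above the bass becomes an octave.
Suspension figures are named by those two intervals: 9–8.

9–8 suspension.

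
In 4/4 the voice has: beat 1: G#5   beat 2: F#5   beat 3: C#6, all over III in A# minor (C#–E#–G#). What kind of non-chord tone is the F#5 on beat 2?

Escape tone.

The harmony at that moment is C# major triad (C#, E#, G#); F#5 is not a chord tone.
It is approached by step down from G#5 and left by leap up to C#6.
Step in, leap out, on a weak beat — an escape tone.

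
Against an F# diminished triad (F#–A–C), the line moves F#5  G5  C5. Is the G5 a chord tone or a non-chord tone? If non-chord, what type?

The harmony at that moment is F# diminished triad (F#, A, C); G5 is not a chord tone.
It is approached by step up from F#5 and left by leap down to C5.
Step in, leap out — an escape tone.

Non-chord tone — an escape tone.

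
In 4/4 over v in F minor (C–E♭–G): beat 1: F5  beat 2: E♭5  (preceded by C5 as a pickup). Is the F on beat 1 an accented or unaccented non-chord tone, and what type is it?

Accented appoggiatura.

The harmony at that moment is C minor triad (C, E♭, G); F5 is not a chord tone.
It is approached by leap up from C5 and left by step down to E♭5.
Leap in, step out — an appoggiatura.
It falls on the downbeat, so it is accented.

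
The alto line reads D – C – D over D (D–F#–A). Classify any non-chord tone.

C is a neighbor tone.

The harmony at that moment is D major triad (D, F#, A); C is not a chord tone.
It is approached by step down from D and left by step up to D.
Step away and step back to the same note — a neighbor tone (lower neighbor).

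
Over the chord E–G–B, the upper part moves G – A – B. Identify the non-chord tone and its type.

The harmony at that moment is E minor triad (E, G, B); A is not a chord tone.
It is approached by step up from G and left by step up to B.
Step in, step out in the same direction — a passing tone.

A is a passing tone.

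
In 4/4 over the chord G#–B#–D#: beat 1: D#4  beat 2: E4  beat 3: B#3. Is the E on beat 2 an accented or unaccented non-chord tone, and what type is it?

The harmony at that moment is G# major triad (G#, B#, D#); E4 is not a chord tone.
It is approached by step up from D#4 and left by leap down to B#3.
Step in, leap out — an escape tone.
It falls on a weak beat, so it is unaccented.

Unaccented escape tone.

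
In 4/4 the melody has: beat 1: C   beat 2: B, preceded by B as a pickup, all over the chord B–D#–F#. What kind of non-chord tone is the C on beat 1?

Upper neighbor tone.

The harmony at that moment is B major triad (B, D#, F#); C is not a chord tone.
It is approached by step up from B and left by step down to B.
Step away and step back to the same note — a neighbor tone (upper neighbor).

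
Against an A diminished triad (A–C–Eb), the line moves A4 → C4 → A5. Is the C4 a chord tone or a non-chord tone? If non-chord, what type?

Chord tone (the third of A diminished triad).

A diminished triad contains A, C, Eb; C is the third, so it is a chord tone.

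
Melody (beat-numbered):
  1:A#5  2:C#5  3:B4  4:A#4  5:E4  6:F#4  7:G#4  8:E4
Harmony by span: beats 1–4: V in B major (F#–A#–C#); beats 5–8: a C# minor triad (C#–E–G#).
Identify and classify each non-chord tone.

B4 (beat 3) — passing tone; F#4 (beat 6) — passing tone.

The harmony at that moment is F# major triad (F#, A#, C#); B4 is not a chord tone.
It is approached by step down from C#5 and left by step down to A#4.
Step in, step out in the same direction — a passing tone.
The harmony at that moment is C# minor triad (C#, E, G#); F#4 is not a chord tone.
It is approached by step up from E4 and left by step up to G#4.
Step in, step out in the same direction — a passing tone.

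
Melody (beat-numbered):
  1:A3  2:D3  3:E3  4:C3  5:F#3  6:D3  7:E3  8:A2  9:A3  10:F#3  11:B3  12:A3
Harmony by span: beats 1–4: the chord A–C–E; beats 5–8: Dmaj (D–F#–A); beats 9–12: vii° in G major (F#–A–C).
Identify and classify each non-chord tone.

D3 (beat 2) — appoggiatura; E3 (beat 7) — escape tone; B3 (beat 11) — appoggiatura.

The harmony at that moment is A minor triad (A, C, E); D3 is not a chord tone.
It is approached by leap down from A3 and left by step up to E3.
Leap in, step out — an appoggiatura.
The harmony at that moment is D major triad (D, F#, A); E3 is not a chord tone.
It is approached by step up from D3 and left by leap down to A2.
Step in, leap out — an escape tone.
The harmony at that moment is F# diminished triad (F#, A, C); B3 is not a chord tone.
It is approached by leap up from F#3 and left by step down to A3.
Leap in, step out — an appoggiatura.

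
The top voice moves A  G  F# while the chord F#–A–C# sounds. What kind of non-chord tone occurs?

The harmony at that moment is F# minor triad (F#, A, C#); G is not a chord tone.
It is approached by step down from A and left by step down to F#.
Step in, step out in the same direction — a passing tone.

G is a passing tone.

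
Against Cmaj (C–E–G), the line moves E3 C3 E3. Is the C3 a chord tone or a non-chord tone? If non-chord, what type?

Chord tone (the root of C major triad).

C major triad contains C, E, G; C is the root, so it is a chord tone.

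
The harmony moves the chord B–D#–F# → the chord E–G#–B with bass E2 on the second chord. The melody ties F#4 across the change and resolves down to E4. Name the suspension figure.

At the second chord the bass is E2. The suspended F#4 lies a ninth above the bass; after resolving down by step to E4, the interval above the bass becomes an octave.
Suspension figures are named by those two intervals: 9–8.

9–8 suspension.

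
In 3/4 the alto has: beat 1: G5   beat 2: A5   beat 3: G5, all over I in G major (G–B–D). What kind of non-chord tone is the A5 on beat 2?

Upper neighbor tone.

The harmony at that moment is G major triad (G, B, D); A5 is not a chord tone.
It is approached by step up from G5 and left by step down to G5.
Step away and step back to the same note — a neighbor tone (upper neighbor).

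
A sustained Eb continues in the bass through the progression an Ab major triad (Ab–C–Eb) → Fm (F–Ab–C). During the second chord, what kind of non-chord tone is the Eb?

The harmony at that moment is F minor triad (F, Ab, C); Eb is not a chord tone.
It is held over (the same pitch as the preceding Eb) and then sustained as the same pitch into the next harmony.
Sustained through a change of harmony — a pedal tone.

Pedal tone (pedal point).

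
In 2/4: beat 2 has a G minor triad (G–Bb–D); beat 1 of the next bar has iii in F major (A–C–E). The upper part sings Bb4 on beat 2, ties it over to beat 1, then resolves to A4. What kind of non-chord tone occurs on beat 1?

Suspension.

The harmony at that moment is A minor triad (A, C, E); Bb4 is not a chord tone.
It is held over (the same pitch as the preceding Bb4) and left by step down to A4.
Held over from the previous chord and resolving down by step — a suspension.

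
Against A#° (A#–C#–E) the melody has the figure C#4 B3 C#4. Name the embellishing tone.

The harmony at that moment is A# diminished triad (A#, C#, E); B3 is not a chord tone.
It is approached by step down from C#4 and left by step up to C#4.
Step away and step back to the same note — a neighbor tone (lower neighbor).

B3 is a neighbor tone.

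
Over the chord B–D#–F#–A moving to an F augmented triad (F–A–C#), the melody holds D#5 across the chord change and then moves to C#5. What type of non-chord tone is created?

The harmony at that moment is F augmented triad (F, A, C#); D#5 is not a chord tone.
It is held over (the same pitch as the preceding D#5) and left by step down to C#5.
Held over from the previous chord and resolving down by step — a suspension.

D#5 is a suspension.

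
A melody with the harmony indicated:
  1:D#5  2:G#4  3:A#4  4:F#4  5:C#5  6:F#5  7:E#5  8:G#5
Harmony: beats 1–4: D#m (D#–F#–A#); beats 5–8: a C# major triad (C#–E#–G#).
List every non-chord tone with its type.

The harmony at that moment is D# minor triad (D#, F#, A#); G#4 is not a chord tone.
It is approached by leap down from D#5 and left by step up to A#4.
Leap in, step out — an appoggiatura.
The harmony at that moment is C# major triad (C#, E#, G#); F#5 is not a chord tone.
It is approached by leap up from C#5 and left by step down to E#5.
Leap in, step out — an appoggiatura.

G#4 (beat 2) — appoggiatura; F#5 (beat 6) — appoggiatura.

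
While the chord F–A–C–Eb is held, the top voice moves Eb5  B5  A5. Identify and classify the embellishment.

The harmony at that moment is F dominant seventh chord (F, A, C, Eb); B5 is not a chord tone.
It is approached by leap up from Eb5 and left by step down to A5.
Leap in, step out — an appoggiatura.

B5 is an appoggiatura.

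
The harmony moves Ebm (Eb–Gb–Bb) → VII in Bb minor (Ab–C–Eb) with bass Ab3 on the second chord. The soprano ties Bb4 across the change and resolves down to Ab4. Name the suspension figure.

At the second chord the bass is Ab3. The suspended Bb4 lies a ninth above the bass; after resolving down by step to Ab4, the interval above the bass becomes an octave.
Suspension figures are named by those two intervals: 9–8.

9–8 suspension.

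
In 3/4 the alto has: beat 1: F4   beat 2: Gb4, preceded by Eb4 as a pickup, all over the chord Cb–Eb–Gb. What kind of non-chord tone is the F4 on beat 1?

The harmony at that moment is Cb major triad (Cb, Eb, Gb); F4 is not a chord tone.
It is approached by step up from Eb4 and left by step up to Gb4.
Step in, step out in the same direction — a passing tone.

Passing tone.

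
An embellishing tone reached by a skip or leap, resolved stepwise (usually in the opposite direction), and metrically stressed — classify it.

Appoggiatura.

Approach: by leap. Departure: by step. Metric position: strong.
Leap in, step out, in a metrically strong position — an appoggiatura. (It is the mirror image of the escape tone, which steps in and leaps out from a weak position.)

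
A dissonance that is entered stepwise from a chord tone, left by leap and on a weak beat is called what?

Approach: by step. Departure: by leap. Metric position: weak.
Step in, leap out, from a weak position — an escape tone (échappée). (It is the mirror image of the appoggiatura, which leaps in and steps out on a strong beat.)

Escape tone.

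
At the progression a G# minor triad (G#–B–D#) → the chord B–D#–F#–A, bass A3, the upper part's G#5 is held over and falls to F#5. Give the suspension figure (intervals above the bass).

7–6 suspension.

At the second chord the bass is A3. The suspended G#5 lies a seventh above the bass; after resolving down by step to F#5, the interval above the bass becomes a sixth.
Suspension figures are named by those two intervals: 7–6.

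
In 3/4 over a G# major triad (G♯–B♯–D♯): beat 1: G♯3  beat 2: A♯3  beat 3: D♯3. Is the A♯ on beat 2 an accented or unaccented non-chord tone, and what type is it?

Unaccented escape tone.

The harmony at that moment is G♯ major triad (G♯, B♯, D♯); A♯3 is not a chord tone.
It is approached by step up from G♯3 and left by leap down to D♯3.
Step in, leap out — an escape tone.
It falls on a weak beat, so it is unaccented.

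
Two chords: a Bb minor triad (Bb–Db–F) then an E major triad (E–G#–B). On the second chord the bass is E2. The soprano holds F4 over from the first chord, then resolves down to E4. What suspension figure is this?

9–8 suspension.

At the second chord the bass is E2. The suspended F4 lies a ninth above the bass; after resolving down by step to E4, the interval above the bass becomes an octave.
Suspension figures are named by those two intervals: 9–8.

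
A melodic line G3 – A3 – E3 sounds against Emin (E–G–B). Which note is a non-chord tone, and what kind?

The harmony at that moment is E minor triad (E, G, B); A3 is not a chord tone.
It is approached by step up from G3 and left by leap down to E3.
Step in, leap out — an escape tone.

A3 is an escape tone.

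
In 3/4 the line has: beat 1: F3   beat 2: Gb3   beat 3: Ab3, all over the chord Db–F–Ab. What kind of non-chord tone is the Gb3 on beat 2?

The harmony at that moment is Db major triad (Db, F, Ab); Gb3 is not a chord tone.
It is approached by step up from F3 and left by step up to Ab3.
Step in, step out in the same direction — a passing tone.

Passing tone.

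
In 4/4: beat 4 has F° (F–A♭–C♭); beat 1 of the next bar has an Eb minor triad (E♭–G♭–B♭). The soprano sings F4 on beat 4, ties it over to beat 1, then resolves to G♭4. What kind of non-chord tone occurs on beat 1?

The harmony at that moment is E♭ minor triad (E♭, G♭, B♭); F4 is not a chord tone.
It is held over (the same pitch as the preceding F4) and left by step up to G♭4.
Held over from the previous chord and resolving up by step — a retardation.

Retardation.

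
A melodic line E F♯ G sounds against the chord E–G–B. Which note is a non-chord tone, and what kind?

The harmony at that moment is E minor triad (E, G, B); F♯ is not a chord tone.
It is approached by step up from E and left by step up to G.
Step in, step out in the same direction — a passing tone.

F♯ is a passing tone.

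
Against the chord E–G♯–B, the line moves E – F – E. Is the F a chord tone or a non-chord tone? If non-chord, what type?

Non-chord tone — a neighbor tone.

The harmony at that moment is E major triad (E, G♯, B); F is not a chord tone.
It is approached by step up from E and left by step down to E.
Step away and step back to the same note — a neighbor tone (upper neighbor).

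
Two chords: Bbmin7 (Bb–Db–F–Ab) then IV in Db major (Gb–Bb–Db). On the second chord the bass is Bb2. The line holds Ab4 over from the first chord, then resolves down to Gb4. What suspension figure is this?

7–6 suspension.

At the second chord the bass is Bb2. The suspended Ab4 lies a seventh above the bass; after resolving down by step to Gb4, the interval above the bass becomes a sixth.
Suspension figures are named by those two intervals: 7–6.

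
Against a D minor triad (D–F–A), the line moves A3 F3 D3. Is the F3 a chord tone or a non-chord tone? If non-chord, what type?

D minor triad contains D, F, A; F is the third, so it is a chord tone.

Chord tone (the third of D minor triad).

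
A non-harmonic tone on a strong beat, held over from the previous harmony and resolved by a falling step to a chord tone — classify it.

Suspension.

Approach: by preparation — the pitch is first a chord tone, then held (tied or repeated) while the harmony changes under it. Departure: down by step. Metric position: strong.
A prepared dissonance that resolves downward by step — a suspension. (The same figure resolving upward would be a retardation.)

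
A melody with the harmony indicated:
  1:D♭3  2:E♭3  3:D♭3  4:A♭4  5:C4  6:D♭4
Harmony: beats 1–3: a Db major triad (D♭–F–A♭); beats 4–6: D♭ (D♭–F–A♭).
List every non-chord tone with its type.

E♭3 (beat 2) — neighbor tone; C4 (beat 5) — appoggiatura.

The harmony at that moment is D♭ major triad (D♭, F, A♭); E♭3 is not a chord tone.
It is approached by step up from D♭3 and left by step down to D♭3.
Step away and step back to the same note — a neighbor tone (upper neighbor).
The harmony at that moment is D♭ major triad (D♭, F, A♭); C4 is not a chord tone.
It is approached by leap down from A♭4 and left by step up to D♭4.
Leap in, step out — an appoggiatura.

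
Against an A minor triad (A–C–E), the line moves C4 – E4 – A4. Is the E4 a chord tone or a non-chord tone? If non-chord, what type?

Chord tone (the fifth of A minor triad).

A minor triad contains A, C, E; E is the fifth, so it is a chord tone.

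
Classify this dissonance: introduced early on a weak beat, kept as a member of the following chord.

Approach: ahead of the chord change (typically by step), so it is dissonant against the current harmony. Departure: none — the same pitch is restated or held and is a chord tone of the new harmony.
Dissonant first, consonant once the harmony catches up: the note simply arrives early — an anticipation. (The reverse timing, consonant first and dissonant after the change, would be a suspension or retardation.)

Anticipation.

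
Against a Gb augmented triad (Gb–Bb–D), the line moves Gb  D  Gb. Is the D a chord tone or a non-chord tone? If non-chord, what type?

Chord tone (the fifth of Gb augmented triad).

Gb augmented triad contains Gb, Bb, D; D is the fifth, so it is a chord tone.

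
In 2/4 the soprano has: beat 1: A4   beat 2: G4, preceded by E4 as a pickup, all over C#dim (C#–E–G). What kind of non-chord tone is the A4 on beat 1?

Appoggiatura.

The harmony at that moment is C# diminished triad (C#, E, G); A4 is not a chord tone.
It is approached by leap up from E4 and left by step down to G4.
Leap in, step out, metrically accented — an appoggiatura.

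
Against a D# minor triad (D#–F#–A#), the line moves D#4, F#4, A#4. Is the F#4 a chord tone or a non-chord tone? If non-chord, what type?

Chord tone (the third of D# minor triad).

D# minor triad contains D#, F#, A#; F# is the third, so it is a chord tone.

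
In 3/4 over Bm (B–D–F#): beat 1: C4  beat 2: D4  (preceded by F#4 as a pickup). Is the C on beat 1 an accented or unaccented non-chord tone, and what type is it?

Accented appoggiatura.

The harmony at that moment is B minor triad (B, D, F#); C4 is not a chord tone.
It is approached by leap down from F#4 and left by step up to D4.
Leap in, step out — an appoggiatura.
It falls on the downbeat, so it is accented.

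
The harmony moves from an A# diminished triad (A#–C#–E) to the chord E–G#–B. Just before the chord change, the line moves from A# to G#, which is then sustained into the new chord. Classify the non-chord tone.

G# is an anticipation.

The harmony at that moment is A# diminished triad (A#, C#, E); G# is not a chord tone.
It is approached by step down from A# and then sustained as the same pitch into the next harmony.
Arriving early and becoming a chord tone when the harmony changes — an anticipation.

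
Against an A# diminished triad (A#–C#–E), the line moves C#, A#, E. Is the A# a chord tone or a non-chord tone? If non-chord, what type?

A# diminished triad contains A#, C#, E; A# is the root, so it is a chord tone.

Chord tone (the root of A# diminished triad).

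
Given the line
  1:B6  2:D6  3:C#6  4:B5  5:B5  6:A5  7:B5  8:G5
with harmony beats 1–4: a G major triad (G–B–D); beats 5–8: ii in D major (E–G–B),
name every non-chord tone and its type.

C#6 (beat 3) — passing tone; A5 (beat 6) — neighbor tone.

The harmony at that moment is G major triad (G, B, D); C#6 is not a chord tone.
It is approached by step down from D6 and left by step down to B5.
Step in, step out in the same direction — a passing tone.
The harmony at that moment is E minor triad (E, G, B); A5 is not a chord tone.
It is approached by step down from B5 and left by step up to B5.
Step away and step back to the same note — a neighbor tone (lower neighbor).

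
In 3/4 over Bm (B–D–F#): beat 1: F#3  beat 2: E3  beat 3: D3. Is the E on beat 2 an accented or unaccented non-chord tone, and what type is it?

Unaccented passing tone.

The harmony at that moment is B minor triad (B, D, F#); E3 is not a chord tone.
It is approached by step down from F#3 and left by step down to D3.
Step in, step out in the same direction — a passing tone.
It falls on a weak beat, so it is unaccented.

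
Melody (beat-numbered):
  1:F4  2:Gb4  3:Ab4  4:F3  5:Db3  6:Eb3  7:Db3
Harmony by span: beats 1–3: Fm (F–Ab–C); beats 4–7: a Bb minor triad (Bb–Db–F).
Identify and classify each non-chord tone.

The harmony at that moment is F minor triad (F, Ab, C); Gb4 is not a chord tone.
It is approached by step up from F4 and left by step up to Ab4.
Step in, step out in the same direction — a passing tone.
The harmony at that moment is Bb minor triad (Bb, Db, F); Eb3 is not a chord tone.
It is approached by step up from Db3 and left by step down to Db3.
Step away and step back to the same note — a neighbor tone (upper neighbor).

Gb4 (beat 2) — passing tone; Eb3 (beat 6) — neighbor tone.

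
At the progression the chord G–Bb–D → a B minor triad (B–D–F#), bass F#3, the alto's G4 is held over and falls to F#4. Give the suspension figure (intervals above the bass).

At the second chord the bass is F#3. The suspended G4 lies a ninth above the bass; after resolving down by step to F#4, the interval above the bass becomes an octave.
Suspension figures are named by those two intervals: 9–8.

9–8 suspension.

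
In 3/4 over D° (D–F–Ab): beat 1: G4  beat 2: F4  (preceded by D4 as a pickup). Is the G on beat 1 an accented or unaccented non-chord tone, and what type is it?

The harmony at that moment is D diminished triad (D, F, Ab); G4 is not a chord tone.
It is approached by leap up from D4 and left by step down to F4.
Leap in, step out — an appoggiatura.
It falls on the downbeat, so it is accented.

Accented appoggiatura.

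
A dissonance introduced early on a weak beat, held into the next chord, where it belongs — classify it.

Anticipation.

Approach: ahead of the chord change (typically by step), so it is dissonant against the current harmony. Departure: none — the same pitch is restated or held and is a chord tone of the new harmony.
Dissonant first, consonant once the harmony catches up: the note simply arrives early — an anticipation. (The reverse timing, consonant first and dissonant after the change, would be a suspension or retardation.)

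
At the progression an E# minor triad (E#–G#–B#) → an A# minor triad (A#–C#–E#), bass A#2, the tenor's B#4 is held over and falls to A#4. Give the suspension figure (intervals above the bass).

9–8 suspension.

At the second chord the bass is A#2. The suspended B#4 lies a ninth above the bass; after resolving down by step to A#4, the interval above the bass becomes an octave.
Suspension figures are named by those two intervals: 9–8.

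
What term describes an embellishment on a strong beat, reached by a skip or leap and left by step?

Approach: by leap. Departure: by step. Metric position: strong.
Leap in, step out, in a metrically strong position — an appoggiatura. (It is the mirror image of the escape tone, which steps in and leaps out from a weak position.)

Appoggiatura.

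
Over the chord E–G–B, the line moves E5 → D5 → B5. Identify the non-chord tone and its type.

D5 is an escape tone.

The harmony at that moment is E minor triad (E, G, B); D5 is not a chord tone.
It is approached by step down from E5 and left by leap up to B5.
Step in, leap out — an escape tone.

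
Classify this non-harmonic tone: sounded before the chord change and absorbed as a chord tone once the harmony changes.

Anticipation.

Approach: ahead of the chord change (typically by step), so it is dissonant against the current harmony. Departure: none — the same pitch is restated or held and is a chord tone of the new harmony.
Dissonant first, consonant once the harmony catches up: the note simply arrives early — an anticipation. (The reverse timing, consonant first and dissonant after the change, would be a suspension or retardation.)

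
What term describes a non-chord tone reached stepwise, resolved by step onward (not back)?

Passing tone.

Approach: by step. Departure: by step, continuing in the same direction.
Stepwise on both sides with no change of direction means the note fills in the space between two different chord tones — a passing tone. (Had it turned back to its starting note it would be a neighbor tone instead.)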